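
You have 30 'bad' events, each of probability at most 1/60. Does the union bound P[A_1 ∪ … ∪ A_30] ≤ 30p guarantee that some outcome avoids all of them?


Union bound: P[∪_{i=1}^{30} A_i] ≤ Σ_i P[A_i] ≤ 30·p = 30·(1/60) = 1/2.
Numerically: 1/2 ≈ 0.50000.
Is 1/2 < 1? YES.
Since P[∪ A_i] ≤ 1/2 < 1, the complement has P[∩ A_i^c] ≥ 1 − 1/2 = 1/2 > 0, so some outcome avoids every A_i.

30·p = 1/2 ≈ 0.50000; existence CERTIFIED by the union bound.


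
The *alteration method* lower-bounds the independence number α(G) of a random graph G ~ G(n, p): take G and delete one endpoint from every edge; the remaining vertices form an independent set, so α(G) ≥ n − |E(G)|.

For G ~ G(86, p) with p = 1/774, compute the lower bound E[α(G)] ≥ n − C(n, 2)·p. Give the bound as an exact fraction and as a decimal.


E[|E(G)|] = C(86, 2)·p = 3655 · (1/774) = 85/18.
E[α(G)] ≥ n − E[|E(G)|] = 86 − 85/18 = 1463/18.
Numerically: ≈ 81.277778.
(This is only a lower bound; the true E[α(G)] may be larger.)

E[α(G)] ≥ 1463/18 ≈ 81.277778.


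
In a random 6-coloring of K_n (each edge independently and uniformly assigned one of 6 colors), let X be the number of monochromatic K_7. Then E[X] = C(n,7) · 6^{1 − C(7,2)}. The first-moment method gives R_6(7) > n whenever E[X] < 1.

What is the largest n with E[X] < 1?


We need C(n, 7) · 6^{1 − 21} < 1, i.e. C(n, 7) < 6^{21 − 1} = 3656158440062976.
Check values of n near the boundary:
  n = 565: C(565, 7) = 3513212521235560; 3513212521235560 < 3656158440062976? YES
  n = 566: C(566, 7) = 3557206237959440; 3557206237959440 < 3656158440062976? YES
  n = 567: C(567, 7) = 3601671315933933; 3601671315933933 < 3656158440062976? YES
  n = 568: C(568, 7) = 3646611956239704; 3646611956239704 < 3656158440062976? YES
  n = 569: C(569, 7) = 3692032389858348; 3692032389858348 < 3656158440062976? NO
The largest n with C(n, 7) < 3656158440062976 is n = 568 (where E[X] = 16882462760369/16926659444736 ≈ 0.9973889). Hence R_6(7) > 568, i.e. R_6(7) ≥ 569.

Largest n = 568; hence R_6(7) > 568.


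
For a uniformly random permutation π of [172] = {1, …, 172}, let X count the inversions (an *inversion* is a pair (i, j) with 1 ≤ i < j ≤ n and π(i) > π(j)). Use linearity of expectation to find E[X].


Write X = Σ X_I over the C(172, 2) = 14706 pairs i < j, with X_I the indicator of one inversion.
There are 14706 indicators.
For each fixed pair i < j, the values π(i) and π(j) are two distinct elements of {1, …, 172} in uniformly random order; by symmetry P[π(i) > π(j)] = 1/2.
By linearity: E[X] = 14706 · (1/2) = C(172, 2) · (1/2) = 14706/2 = 7353 ≈ 7353.0000.

E[X] = 7353 = 7353.0000.


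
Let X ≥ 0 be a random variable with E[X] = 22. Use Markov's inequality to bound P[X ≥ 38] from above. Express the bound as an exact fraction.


μ = E[X] = 22, a = 38.
Markov: P[X ≥ 38] ≤ μ/a = (22)/38 = 11/19.
Numerically: ≈ 0.57895.
(Since a = 38 > μ = 22.00000, the bound 11/19 is < 1 and informative.)

P[X ≥ 38] ≤ 11/19 ≈ 0.57895.


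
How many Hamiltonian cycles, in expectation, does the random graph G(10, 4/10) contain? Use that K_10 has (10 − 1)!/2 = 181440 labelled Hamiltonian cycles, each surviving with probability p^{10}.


K_10 has (10 − 1)!/2 = 181440 labelled Hamiltonian cycles.
For each such Hamiltonian cycle H, let X_H = 1 if all 10 edges of H are present in G. Then P[X_H = 1] = p^{10} = (2/5)^{10} = 1024/9765625.
By linearity of expectation: E[X] = Σ_H E[X_H] = 181440 · p^{10} = 181440 · 1024/9765625 = 37158912/1953125.
Numerically: E[X] ≈ 19.0254.

E[X] = 181440 · (2/5)^{10} = 37158912/1953125 ≈ 19.0254.


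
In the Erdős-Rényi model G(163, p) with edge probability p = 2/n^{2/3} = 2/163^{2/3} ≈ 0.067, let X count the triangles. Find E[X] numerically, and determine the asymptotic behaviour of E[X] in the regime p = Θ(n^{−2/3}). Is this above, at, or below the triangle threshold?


Number of potential triangles: C(163, 3) = 708561.
Each occurs with probability p³ ≈ (0.067)³ ≈ 3.01103e-04.
By linearity: E[X] = C(163, 3)·p³ ≈ 708561 · 3.01103e-04 ≈ 213.350.
Since α = 2/3 < 1, p = c/n^{2/3} ≫ 1/n is above the triangle threshold p ~ 1/n. Asymptotically E[X] ~ (c³/6)·n^{3(1−α)} = (2³/6)·n^{1} → ∞; triangles are abundant w.h.p.

E[X] ≈ 213.350; in regime p = Θ(1/n^{2/3}) E[X] diverges (above the triangle threshold p ~ 1/n).


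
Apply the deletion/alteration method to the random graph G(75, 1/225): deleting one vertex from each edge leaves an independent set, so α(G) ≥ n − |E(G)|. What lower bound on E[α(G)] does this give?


E[|E(G)|] = C(75, 2)·p = 2775 · (1/225) = 37/3.
E[α(G)] ≥ n − E[|E(G)|] = 75 − 37/3 = 188/3.
Numerically: ≈ 62.667.
(This is only a lower bound; the true E[α(G)] may be larger.)

E[α(G)] ≥ 188/3 ≈ 62.667.


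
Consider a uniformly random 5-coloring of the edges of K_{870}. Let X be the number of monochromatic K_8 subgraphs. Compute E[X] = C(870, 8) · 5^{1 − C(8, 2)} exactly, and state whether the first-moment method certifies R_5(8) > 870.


E[X] = C(870, 8) · 5^{1 − 28} = 7881626782940464620 · 5^{−27} = 7881626782940464620/7450580596923828125.
As a reduced fraction: E[X] = 1576325356588092924/1490116119384765625 ≈ 1.057854.
Is E[X] < 1? NO.
Since E[X] ≥ 1, the first-moment bound is inconclusive at n = 870; it does NOT by itself certify R_5(8) > 870.

E[X] = 1576325356588092924/1490116119384765625 ≈ 1.057854; E[X] ≥ 1; first-moment method inconclusive here.


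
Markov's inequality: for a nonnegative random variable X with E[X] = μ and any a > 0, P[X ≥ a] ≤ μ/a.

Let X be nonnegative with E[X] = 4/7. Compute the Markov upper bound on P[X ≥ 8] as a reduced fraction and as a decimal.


μ = E[X] = 4/7, a = 8.
Markov: P[X ≥ 8] ≤ μ/a = (4/7)/8 = 1/14.
Numerically: ≈ 0.07143.
(Since a = 8 > μ = 0.57143, the bound 1/14 is < 1 and informative.)

P[X ≥ 8] ≤ 1/14 ≈ 0.07143.


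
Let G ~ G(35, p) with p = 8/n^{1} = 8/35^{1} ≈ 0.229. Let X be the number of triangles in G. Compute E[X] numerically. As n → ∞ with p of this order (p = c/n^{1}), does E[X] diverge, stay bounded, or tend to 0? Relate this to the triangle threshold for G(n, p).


Number of potential triangles: C(35, 3) = 6545.
Each occurs with probability p³ ≈ (0.229)³ ≈ 1.19417e-02.
By linearity: E[X] = C(35, 3)·p³ ≈ 6545 · 1.19417e-02 ≈ 78.158.
Here α = 1, so p = 8/n is exactly at the triangle threshold p ~ 1/n. Asymptotically E[X] → c³/6 = 8³/6 = 256/3 ≈ 85.333, a bounded constant. In this regime the triangle count is asymptotically Poisson(c³/6).

E[X] ≈ 78.158; in regime p = Θ(1/n^{1}) E[X] stays bounded (at the triangle threshold p ~ 1/n).


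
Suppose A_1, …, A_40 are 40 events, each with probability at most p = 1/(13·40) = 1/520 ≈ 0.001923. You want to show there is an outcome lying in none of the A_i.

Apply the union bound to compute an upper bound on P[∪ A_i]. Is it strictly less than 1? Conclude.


Union bound: P[∪_{i=1}^{40} A_i] ≤ Σ_i P[A_i] ≤ 40·p = 40·(1/520) = 1/13.
Numerically: 1/13 ≈ 0.076923.
Is 1/13 < 1? YES.
Since P[∪ A_i] ≤ 1/13 < 1, the complement has P[∩ A_i^c] ≥ 1 − 1/13 = 12/13 > 0, so some outcome avoids every A_i.

40·p = 1/13 ≈ 0.076923; existence CERTIFIED by the union bound.


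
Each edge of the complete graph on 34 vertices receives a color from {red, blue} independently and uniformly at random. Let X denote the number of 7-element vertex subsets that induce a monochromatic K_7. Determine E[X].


Let X = Σ_S X_S over the C(34, 7) = 5379616 subsets S of size 7, where X_S = 1 if the K_7 on S is monochromatic.
For a fixed S, the K_7 on S has C(7, 2) = 21 edges. P[all 21 edges red] = (1/2)^21, and likewise for blue, so P[monochromatic] = 2·(1/2)^21 = 2^{1 − 21} = 1/1048576.
By linearity of expectation: E[X] = C(34, 7) · 2^{1 − 21} = 5379616 · 1/1048576 = 168113/32768.
Numerically: E[X] ≈ 5.13040.

E[X] = C(34,7)·2^(1−C(7,2)) = 168113/32768 ≈ 5.13040.


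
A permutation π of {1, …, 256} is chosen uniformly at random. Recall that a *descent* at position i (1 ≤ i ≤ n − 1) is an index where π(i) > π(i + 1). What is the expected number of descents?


Write X = Σ X_I over i = 1, …, 255, with X_I the indicator of one descent.
There are 255 indicators.
For each fixed i, the pair (π(i), π(i+1)) is a uniformly random ordered pair of distinct values from {1, …, 256}; by symmetry P[π(i) > π(i+1)] = 1/2.
By linearity: E[X] = 255 · (1/2) = (256 − 1) · (1/2) = 255/2 ≈ 127.5000.

E[X] = 255/2 = 127.5000.


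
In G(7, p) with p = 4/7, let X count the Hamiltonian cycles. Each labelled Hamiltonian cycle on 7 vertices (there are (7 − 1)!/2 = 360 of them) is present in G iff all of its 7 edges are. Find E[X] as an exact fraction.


K_7 has (7 − 1)!/2 = 360 labelled Hamiltonian cycles.
For each such Hamiltonian cycle H, let X_H = 1 if all 7 edges of H are present in G. Then P[X_H = 1] = p^{7} = (4/7)^{7} = 16384/823543.
Summing the indicators: E[X] = Σ_H E[X_H] = 360 · p^{7} = 360 · 16384/823543 = 5898240/823543.
Numerically: E[X] ≈ 7.162.

E[X] = 360 · (4/7)^{7} = 5898240/823543 ≈ 7.162.


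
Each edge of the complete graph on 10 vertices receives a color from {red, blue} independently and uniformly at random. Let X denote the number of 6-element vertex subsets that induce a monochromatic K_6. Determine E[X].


Let X = Σ_S X_S over the C(10, 6) = 210 subsets S of size 6, where X_S = 1 if the K_6 on S is monochromatic.
For a fixed S, the K_6 on S has C(6, 2) = 15 edges. P[all 15 edges red] = (1/2)^15, and likewise for blue, so P[monochromatic] = 2·(1/2)^15 = 2^{1 − 15} = 1/16384.
By linearity of expectation: E[X] = C(10, 6) · 2^{1 − 15} = 210 · 1/16384 = 105/8192.
Numerically: E[X] ≈ 0.0128.

E[X] = C(10,6)·2^(1−C(6,2)) = 105/8192 ≈ 0.0128.


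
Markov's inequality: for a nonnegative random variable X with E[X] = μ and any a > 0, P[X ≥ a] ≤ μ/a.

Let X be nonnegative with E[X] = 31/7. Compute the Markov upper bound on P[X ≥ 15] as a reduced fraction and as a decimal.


μ = E[X] = 31/7, a = 15.
Markov: P[X ≥ 15] ≤ μ/a = (31/7)/15 = 31/105.
Numerically: ≈ 0.2952.
(Since a = 15 > μ = 4.4286, the bound 31/105 is < 1 and informative.)

P[X ≥ 15] ≤ 31/105 ≈ 0.2952.


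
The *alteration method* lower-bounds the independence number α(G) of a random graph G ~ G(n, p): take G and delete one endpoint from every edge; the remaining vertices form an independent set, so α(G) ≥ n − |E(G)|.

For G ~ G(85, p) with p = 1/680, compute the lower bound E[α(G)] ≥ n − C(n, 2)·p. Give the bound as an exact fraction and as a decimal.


E[|E(G)|] = C(85, 2)·p = 3570 · (1/680) = 21/4.
E[α(G)] ≥ n − E[|E(G)|] = 85 − 21/4 = 319/4.
Numerically: ≈ 79.75000.
(This is only a lower bound; the true E[α(G)] may be larger.)

E[α(G)] ≥ 319/4 ≈ 79.75000.


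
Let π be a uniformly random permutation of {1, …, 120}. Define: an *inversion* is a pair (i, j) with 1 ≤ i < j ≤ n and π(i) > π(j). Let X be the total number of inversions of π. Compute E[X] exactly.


Write X = Σ X_I over the C(120, 2) = 7140 pairs i < j, with X_I the indicator of one inversion.
There are 7140 indicators.
For each fixed pair i < j, the values π(i) and π(j) are two distinct elements of {1, …, 120} in uniformly random order; by symmetry P[π(i) > π(j)] = 1/2.
By linearity: E[X] = 7140 · (1/2) = C(120, 2) · (1/2) = 7140/2 = 3570 ≈ 3570.00000.

E[X] = 3570 = 3570.00000.


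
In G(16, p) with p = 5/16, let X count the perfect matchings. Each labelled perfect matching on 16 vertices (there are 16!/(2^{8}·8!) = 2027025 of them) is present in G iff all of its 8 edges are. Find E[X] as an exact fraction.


K_16 has 16!/(2^{8}·8!) = 2027025 labelled perfect matchings.
For each such perfect matching H, let X_H = 1 if all 8 edges of H are present in G. Then P[X_H = 1] = p^{8} = (5/16)^{8} = 390625/4294967296.
By linearity: E[X] = Σ_H E[X_H] = 2027025 · p^{8} = 2027025 · 390625/4294967296 = 791806640625/4294967296.
Numerically: E[X] ≈ 184.4.

E[X] = 2027025 · (5/16)^{8} = 791806640625/4294967296 ≈ 184.4.


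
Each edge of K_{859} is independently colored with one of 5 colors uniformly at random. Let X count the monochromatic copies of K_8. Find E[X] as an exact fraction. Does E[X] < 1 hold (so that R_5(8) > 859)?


E[X] = C(859, 8) · 5^{1 − 28} = 7115855595170747139 · 5^{−27} = 7115855595170747139/7450580596923828125.
As a reduced fraction: E[X] = 7115855595170747139/7450580596923828125 ≈ 0.9551.
Is E[X] < 1? YES.
Since E[X] < 1, there exists a 5-coloring of K_{859} with no monochromatic K_8; hence R_5(8) > 859.

E[X] = 7115855595170747139/7450580596923828125 ≈ 0.9551; E[X] < 1, so R_5(8) > 859.


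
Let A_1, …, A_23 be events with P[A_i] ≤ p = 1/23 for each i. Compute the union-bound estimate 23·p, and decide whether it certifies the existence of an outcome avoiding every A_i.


Union bound: P[∪_{i=1}^{23} A_i] ≤ Σ_i P[A_i] ≤ 23·p = 23·(1/23) = 1.
Numerically: 1 ≈ 1.0000000.
Is 1 < 1? NO.
Since the bound 1 is ≥ 1, the union bound is uninformative here; it does NOT by itself certify existence.

23·p = 1 ≈ 1.0000000; existence NOT certified by the union bound.


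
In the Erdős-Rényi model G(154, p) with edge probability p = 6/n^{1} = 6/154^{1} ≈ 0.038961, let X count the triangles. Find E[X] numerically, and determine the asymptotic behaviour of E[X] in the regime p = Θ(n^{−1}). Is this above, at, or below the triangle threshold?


Number of potential triangles: C(154, 3) = 596904.
Each occurs with probability p³ ≈ (0.038961)³ ≈ 5.9141398e-05.
By linearity: E[X] = C(154, 3)·p³ ≈ 596904 · 5.9141398e-05 ≈ 35.30174.
Here α = 1, so p = 6/n is exactly at the triangle threshold p ~ 1/n. Asymptotically E[X] → c³/6 = 6³/6 = 36 ≈ 36.00000, a bounded constant. In this regime the triangle count is asymptotically Poisson(c³/6).

E[X] ≈ 35.30174; in regime p = Θ(1/n^{1}) E[X] stays bounded (at the triangle threshold p ~ 1/n).


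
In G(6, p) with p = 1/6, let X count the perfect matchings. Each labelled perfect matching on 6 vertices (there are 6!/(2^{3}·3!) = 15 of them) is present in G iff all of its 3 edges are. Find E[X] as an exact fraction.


K_6 has 6!/(2^{3}·3!) = 15 labelled perfect matchings.
For each such perfect matching H, let X_H = 1 if all 3 edges of H are present in G. Then P[X_H = 1] = p^{3} = (1/6)^{3} = 1/216.
By linearity: E[X] = Σ_H E[X_H] = 15 · p^{3} = 15 · 1/216 = 5/72.
Numerically: E[X] ≈ 0.06944.

E[X] = 15 · (1/6)^{3} = 5/72 ≈ 0.06944.


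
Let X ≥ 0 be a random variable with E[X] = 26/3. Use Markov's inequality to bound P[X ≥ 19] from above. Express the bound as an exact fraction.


μ = E[X] = 26/3, a = 19.
Markov: P[X ≥ 19] ≤ μ/a = (26/3)/19 = 26/57.
Numerically: ≈ 0.4561.
(Since a = 19 > μ = 8.6667, the bound 26/57 is < 1 and informative.)

P[X ≥ 19] ≤ 26/57 ≈ 0.4561.


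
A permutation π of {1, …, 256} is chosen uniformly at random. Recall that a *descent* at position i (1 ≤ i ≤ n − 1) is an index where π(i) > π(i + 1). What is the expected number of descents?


Write X = Σ X_I over i = 1, …, 255, with X_I the indicator of one descent.
There are 255 indicators.
For each fixed i, the pair (π(i), π(i+1)) is a uniformly random ordered pair of distinct values from {1, …, 256}; by symmetry P[π(i) > π(i+1)] = 1/2.
By linearity: E[X] = 255 · (1/2) = (256 − 1) · (1/2) = 255/2 ≈ 127.500.

E[X] = 255/2 = 127.500.


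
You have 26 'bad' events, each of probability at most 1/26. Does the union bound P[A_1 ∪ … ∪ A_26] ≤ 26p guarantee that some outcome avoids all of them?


Union bound: P[∪_{i=1}^{26} A_i] ≤ Σ_i P[A_i] ≤ 26·p = 26·(1/26) = 1.
Numerically: 1 ≈ 1.000000.
Is 1 < 1? NO.
Since the bound 1 is ≥ 1, the union bound is uninformative here; it does NOT by itself certify existence.

26·p = 1 ≈ 1.000000; existence NOT certified by the union bound.


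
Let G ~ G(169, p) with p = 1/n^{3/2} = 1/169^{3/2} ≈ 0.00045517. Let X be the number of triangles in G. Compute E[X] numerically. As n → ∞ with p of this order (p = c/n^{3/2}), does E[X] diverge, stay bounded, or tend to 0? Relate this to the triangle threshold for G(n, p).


Number of potential triangles: C(169, 3) = 790244.
Each occurs with probability p³ ≈ (0.00045517)³ ≈ 9.4299595e-11.
By linearity: E[X] = C(169, 3)·p³ ≈ 790244 · 9.4299595e-11 ≈ 0.00007.
Since α = 3/2 > 1, p = c/n^{3/2} = o(1/n) is below the triangle threshold p ~ 1/n. Asymptotically E[X] ~ (c³/6)·n^{3(1−α)} = (1³/6)·n^{-1.5} → 0, so by Markov's inequality G has no triangles w.h.p.

E[X] ≈ 0.00007; in regime p = Θ(1/n^{3/2}) E[X] tends to 0 (below the triangle threshold p ~ 1/n).


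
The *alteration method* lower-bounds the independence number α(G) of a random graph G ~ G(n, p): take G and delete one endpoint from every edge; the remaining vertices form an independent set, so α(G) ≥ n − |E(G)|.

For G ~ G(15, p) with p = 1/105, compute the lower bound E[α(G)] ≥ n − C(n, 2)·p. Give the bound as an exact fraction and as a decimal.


E[|E(G)|] = C(15, 2)·p = 105 · (1/105) = 1.
E[α(G)] ≥ n − E[|E(G)|] = 15 − 1 = 14.
Numerically: ≈ 14.0000.
(This is only a lower bound; the true E[α(G)] may be larger.)

E[α(G)] ≥ 14 ≈ 14.0000.


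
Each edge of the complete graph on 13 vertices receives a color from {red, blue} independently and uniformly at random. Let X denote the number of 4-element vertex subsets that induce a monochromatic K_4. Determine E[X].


Let X = Σ_S X_S over the C(13, 4) = 715 subsets S of size 4, where X_S = 1 if the K_4 on S is monochromatic.
For a fixed S, the K_4 on S has C(4, 2) = 6 edges. P[all 6 edges red] = (1/2)^6, and likewise for blue, so P[monochromatic] = 2·(1/2)^6 = 2^{1 − 6} = 1/32.
By linearity: E[X] = C(13, 4) · 2^{1 − 6} = 715 · 1/32 = 715/32.
Numerically: E[X] ≈ 22.343750.

E[X] = C(13,4)·2^(1−C(4,2)) = 715/32 ≈ 22.343750.


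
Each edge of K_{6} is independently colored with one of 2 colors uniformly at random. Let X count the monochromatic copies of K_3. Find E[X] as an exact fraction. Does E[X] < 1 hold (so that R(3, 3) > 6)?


E[X] = C(6, 3) · 2^{1 − 3} = 20 · 2^{−2} = 20/4.
As a reduced fraction: E[X] = 5 ≈ 5.000.
Is E[X] < 1? NO.
Since E[X] ≥ 1, the first-moment bound is inconclusive at n = 6; it does NOT by itself certify R(3, 3) > 6.

E[X] = 5 ≈ 5.000; E[X] ≥ 1; first-moment method inconclusive here.


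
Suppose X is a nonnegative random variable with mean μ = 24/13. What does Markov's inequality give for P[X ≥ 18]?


μ = E[X] = 24/13, a = 18.
Markov: P[X ≥ 18] ≤ μ/a = (24/13)/18 = 4/39.
Numerically: ≈ 0.102564.
(Since a = 18 > μ = 1.846154, the bound 4/39 is < 1 and informative.)

P[X ≥ 18] ≤ 4/39 ≈ 0.102564.


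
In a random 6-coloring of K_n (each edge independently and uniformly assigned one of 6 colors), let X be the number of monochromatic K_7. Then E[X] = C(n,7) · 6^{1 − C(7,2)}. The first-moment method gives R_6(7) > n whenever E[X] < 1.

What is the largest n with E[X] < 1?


We need C(n, 7) · 6^{1 − 21} < 1, i.e. C(n, 7) < 6^{21 − 1} = 3656158440062976.
Check values of n near the boundary:
  n = 564: C(564, 7) = 3469685994423792; 3469685994423792 < 3656158440062976? YES
  n = 565: C(565, 7) = 3513212521235560; 3513212521235560 < 3656158440062976? YES
  n = 566: C(566, 7) = 3557206237959440; 3557206237959440 < 3656158440062976? YES
  n = 567: C(567, 7) = 3601671315933933; 3601671315933933 < 3656158440062976? YES
  n = 568: C(568, 7) = 3646611956239704; 3646611956239704 < 3656158440062976? YES
  n = 569: C(569, 7) = 3692032389858348; 3692032389858348 < 3656158440062976? NO
The largest n with C(n, 7) < 3656158440062976 is n = 568 (where E[X] = 16882462760369/16926659444736 ≈ 0.9973889). Hence R_6(7) > 568, i.e. R_6(7) ≥ 569.

Largest n = 568; hence R_6(7) > 568.


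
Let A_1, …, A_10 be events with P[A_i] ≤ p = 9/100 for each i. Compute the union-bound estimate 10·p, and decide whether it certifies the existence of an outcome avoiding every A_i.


Union bound: P[∪_{i=1}^{10} A_i] ≤ Σ_i P[A_i] ≤ 10·p = 10·(9/100) = 9/10.
Numerically: 9/10 ≈ 0.900000.
Is 9/10 < 1? YES.
Since P[∪ A_i] ≤ 9/10 < 1, the complement has P[∩ A_i^c] ≥ 1 − 9/10 = 1/10 > 0, so some outcome avoids every A_i.

10·p = 9/10 ≈ 0.900000; existence CERTIFIED by the union bound.


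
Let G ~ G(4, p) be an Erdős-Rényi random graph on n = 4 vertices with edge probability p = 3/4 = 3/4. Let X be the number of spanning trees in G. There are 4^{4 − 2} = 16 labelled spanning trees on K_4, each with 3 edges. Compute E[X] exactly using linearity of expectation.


K_4 has 4^{4 − 2} = 16 labelled spanning trees.
For each such spanning tree H, let X_H = 1 if all 3 edges of H are present in G. Then P[X_H = 1] = p^{3} = (3/4)^{3} = 27/64.
By linearity of expectation: E[X] = Σ_H E[X_H] = 16 · p^{3} = 16 · 27/64 = 27/4.
Numerically: E[X] ≈ 6.75.

E[X] = 16 · (3/4)^{3} = 27/4 ≈ 6.75.


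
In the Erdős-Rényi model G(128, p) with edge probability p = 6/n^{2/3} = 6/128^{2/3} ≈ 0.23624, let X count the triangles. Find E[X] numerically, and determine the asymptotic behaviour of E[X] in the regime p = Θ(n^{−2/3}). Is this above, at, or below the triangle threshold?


Number of potential triangles: C(128, 3) = 341376.
Each occurs with probability p³ ≈ (0.23624)³ ≈ 1.3183594e-02.
By linearity: E[X] = C(128, 3)·p³ ≈ 341376 · 1.3183594e-02 ≈ 4500.56250.
Since α = 2/3 < 1, p = c/n^{2/3} ≫ 1/n is above the triangle threshold p ~ 1/n. Asymptotically E[X] ~ (c³/6)·n^{3(1−α)} = (6³/6)·n^{1} → ∞; triangles are abundant w.h.p.

E[X] ≈ 4500.56250; in regime p = Θ(1/n^{2/3}) E[X] diverges (above the triangle threshold p ~ 1/n).


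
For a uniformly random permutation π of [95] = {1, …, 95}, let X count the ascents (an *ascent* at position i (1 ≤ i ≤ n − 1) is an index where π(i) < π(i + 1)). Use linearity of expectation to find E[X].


Write X = Σ X_I over i = 1, …, 94, with X_I the indicator of one ascent.
There are 94 indicators.
For each fixed i, the pair (π(i), π(i+1)) is a uniformly random ordered pair of distinct values from {1, …, 95}; by symmetry P[π(i) < π(i+1)] = 1/2.
By linearity: E[X] = 94 · (1/2) = (95 − 1) · (1/2) = 47 ≈ 47.0000.

E[X] = 47 = 47.0000.


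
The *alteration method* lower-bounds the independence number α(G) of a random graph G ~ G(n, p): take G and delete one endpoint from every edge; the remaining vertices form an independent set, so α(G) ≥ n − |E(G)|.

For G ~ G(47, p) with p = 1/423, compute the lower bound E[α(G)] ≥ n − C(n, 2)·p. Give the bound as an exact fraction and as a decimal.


E[|E(G)|] = C(47, 2)·p = 1081 · (1/423) = 23/9.
E[α(G)] ≥ n − E[|E(G)|] = 47 − 23/9 = 400/9.
Numerically: ≈ 44.4444.
(This is only a lower bound; the true E[α(G)] may be larger.)

E[α(G)] ≥ 400/9 ≈ 44.4444.


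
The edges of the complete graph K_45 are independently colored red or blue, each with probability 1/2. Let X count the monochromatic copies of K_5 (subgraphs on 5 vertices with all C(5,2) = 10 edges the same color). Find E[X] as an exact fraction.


Let X = Σ_S X_S over the C(45, 5) = 1221759 subsets S of size 5, where X_S = 1 if the K_5 on S is monochromatic.
For a fixed S, the K_5 on S has C(5, 2) = 10 edges. P[all 10 edges red] = (1/2)^10, and likewise for blue, so P[monochromatic] = 2·(1/2)^10 = 2^{1 − 10} = 1/512.
By linearity: E[X] = C(45, 5) · 2^{1 − 10} = 1221759 · 1/512 = 1221759/512.
Numerically: E[X] ≈ 2386.248.

E[X] = C(45,5)·2^(1−C(5,2)) = 1221759/512 ≈ 2386.248.


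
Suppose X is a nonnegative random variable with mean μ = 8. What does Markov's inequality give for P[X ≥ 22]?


μ = E[X] = 8, a = 22.
Markov: P[X ≥ 22] ≤ μ/a = (8)/22 = 4/11.
Numerically: ≈ 0.3636.
(Since a = 22 > μ = 8.0000, the bound 4/11 is < 1 and informative.)

P[X ≥ 22] ≤ 4/11 ≈ 0.3636.


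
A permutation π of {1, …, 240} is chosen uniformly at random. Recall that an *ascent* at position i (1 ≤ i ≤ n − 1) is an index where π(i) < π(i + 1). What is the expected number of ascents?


Write X = Σ X_I over i = 1, …, 239, with X_I the indicator of one ascent.
There are 239 indicators.
For each fixed i, the pair (π(i), π(i+1)) is a uniformly random ordered pair of distinct values from {1, …, 240}; by symmetry P[π(i) < π(i+1)] = 1/2.
By linearity: E[X] = 239 · (1/2) = (240 − 1) · (1/2) = 239/2 ≈ 119.500000.

E[X] = 239/2 = 119.500000.


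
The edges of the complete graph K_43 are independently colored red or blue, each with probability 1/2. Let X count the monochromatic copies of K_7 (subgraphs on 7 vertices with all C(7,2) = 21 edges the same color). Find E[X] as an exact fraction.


Let X = Σ_S X_S over the C(43, 7) = 32224114 subsets S of size 7, where X_S = 1 if the K_7 on S is monochromatic.
For a fixed S, the K_7 on S has C(7, 2) = 21 edges. P[all 21 edges red] = (1/2)^21, and likewise for blue, so P[monochromatic] = 2·(1/2)^21 = 2^{1 − 21} = 1/1048576.
By linearity: E[X] = C(43, 7) · 2^{1 − 21} = 32224114 · 1/1048576 = 16112057/524288.
Numerically: E[X] ≈ 30.731310.

E[X] = C(43,7)·2^(1−C(7,2)) = 16112057/524288 ≈ 30.731310.


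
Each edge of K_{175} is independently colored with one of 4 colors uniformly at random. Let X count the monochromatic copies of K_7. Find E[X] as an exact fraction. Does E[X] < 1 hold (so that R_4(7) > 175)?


E[X] = C(175, 7) · 4^{1 − 21} = 883208107275 · 4^{−20} = 883208107275/1099511627776.
As a reduced fraction: E[X] = 883208107275/1099511627776 ≈ 0.803.
Is E[X] < 1? YES.
Since E[X] < 1, there exists a 4-coloring of K_{175} with no monochromatic K_7; hence R_4(7) > 175.

E[X] = 883208107275/1099511627776 ≈ 0.803; E[X] < 1, so R_4(7) > 175.


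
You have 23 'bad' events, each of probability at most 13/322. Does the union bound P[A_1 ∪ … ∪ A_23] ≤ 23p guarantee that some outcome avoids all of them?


Union bound: P[∪_{i=1}^{23} A_i] ≤ Σ_i P[A_i] ≤ 23·p = 23·(13/322) = 13/14.
Numerically: 13/14 ≈ 0.928571.
Is 13/14 < 1? YES.
Since P[∪ A_i] ≤ 13/14 < 1, the complement has P[∩ A_i^c] ≥ 1 − 13/14 = 1/14 > 0, so some outcome avoids every A_i.

23·p = 13/14 ≈ 0.928571; existence CERTIFIED by the union bound.


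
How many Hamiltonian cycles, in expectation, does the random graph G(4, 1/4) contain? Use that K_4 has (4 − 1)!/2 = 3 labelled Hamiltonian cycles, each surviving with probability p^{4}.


K_4 has (4 − 1)!/2 = 3 labelled Hamiltonian cycles.
For each such Hamiltonian cycle H, let X_H = 1 if all 4 edges of H are present in G. Then P[X_H = 1] = p^{4} = (1/4)^{4} = 1/256.
By linearity of expectation: E[X] = Σ_H E[X_H] = 3 · p^{4} = 3 · 1/256 = 3/256.
Numerically: E[X] ≈ 0.011719.

E[X] = 3 · (1/4)^{4} = 3/256 ≈ 0.011719.


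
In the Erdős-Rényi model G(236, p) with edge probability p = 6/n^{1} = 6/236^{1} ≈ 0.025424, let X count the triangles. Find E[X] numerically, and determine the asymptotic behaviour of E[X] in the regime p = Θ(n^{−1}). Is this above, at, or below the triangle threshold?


Number of potential triangles: C(236, 3) = 2162940.
Each occurs with probability p³ ≈ (0.025424)³ ≈ 1.6433034e-05.
By linearity: E[X] = C(236, 3)·p³ ≈ 2162940 · 1.6433034e-05 ≈ 35.54367.
Here α = 1, so p = 6/n is exactly at the triangle threshold p ~ 1/n. Asymptotically E[X] → c³/6 = 6³/6 = 36 ≈ 36.00000, a bounded constant. In this regime the triangle count is asymptotically Poisson(c³/6).

E[X] ≈ 35.54367; in regime p = Θ(1/n^{1}) E[X] stays bounded (at the triangle threshold p ~ 1/n).


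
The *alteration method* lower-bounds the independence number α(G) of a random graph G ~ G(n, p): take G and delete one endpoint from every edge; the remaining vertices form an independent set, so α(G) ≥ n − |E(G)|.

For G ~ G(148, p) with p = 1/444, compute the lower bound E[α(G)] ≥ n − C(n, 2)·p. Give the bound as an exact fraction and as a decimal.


E[|E(G)|] = C(148, 2)·p = 10878 · (1/444) = 49/2.
E[α(G)] ≥ n − E[|E(G)|] = 148 − 49/2 = 247/2.
Numerically: ≈ 123.500.
(This is only a lower bound; the true E[α(G)] may be larger.)

E[α(G)] ≥ 247/2 ≈ 123.500.


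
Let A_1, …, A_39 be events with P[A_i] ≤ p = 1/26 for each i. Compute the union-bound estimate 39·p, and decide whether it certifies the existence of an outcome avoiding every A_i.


Union bound: P[∪_{i=1}^{39} A_i] ≤ Σ_i P[A_i] ≤ 39·p = 39·(1/26) = 3/2.
Numerically: 3/2 ≈ 1.5000000.
Is 3/2 < 1? NO.
Since the bound 3/2 is ≥ 1, the union bound is uninformative here; it does NOT by itself certify existence.

39·p = 3/2 ≈ 1.5000000; existence NOT certified by the union bound.


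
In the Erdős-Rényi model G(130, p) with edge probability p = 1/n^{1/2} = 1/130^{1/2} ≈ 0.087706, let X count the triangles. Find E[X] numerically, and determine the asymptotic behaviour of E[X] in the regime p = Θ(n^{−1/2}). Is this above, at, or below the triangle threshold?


Number of potential triangles: C(130, 3) = 357760.
Each occurs with probability p³ ≈ (0.087706)³ ≈ 6.7466001e-04.
By linearity: E[X] = C(130, 3)·p³ ≈ 357760 · 6.7466001e-04 ≈ 241.36637.
Since α = 1/2 < 1, p = c/n^{1/2} ≫ 1/n is above the triangle threshold p ~ 1/n. Asymptotically E[X] ~ (c³/6)·n^{3(1−α)} = (1³/6)·n^{1.5} → ∞; triangles are abundant w.h.p.

E[X] ≈ 241.36637; in regime p = Θ(1/n^{1/2}) E[X] diverges (above the triangle threshold p ~ 1/n).


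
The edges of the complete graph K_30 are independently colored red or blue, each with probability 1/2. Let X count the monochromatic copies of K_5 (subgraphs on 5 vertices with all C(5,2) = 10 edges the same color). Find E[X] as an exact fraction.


Let X = Σ_S X_S over the C(30, 5) = 142506 subsets S of size 5, where X_S = 1 if the K_5 on S is monochromatic.
For a fixed S, the K_5 on S has C(5, 2) = 10 edges. P[all 10 edges red] = (1/2)^10, and likewise for blue, so P[monochromatic] = 2·(1/2)^10 = 2^{1 − 10} = 1/512.
By linearity of expectation: E[X] = C(30, 5) · 2^{1 − 10} = 142506 · 1/512 = 71253/256.
Numerically: E[X] ≈ 278.332.

E[X] = C(30,5)·2^(1−C(5,2)) = 71253/256 ≈ 278.332.


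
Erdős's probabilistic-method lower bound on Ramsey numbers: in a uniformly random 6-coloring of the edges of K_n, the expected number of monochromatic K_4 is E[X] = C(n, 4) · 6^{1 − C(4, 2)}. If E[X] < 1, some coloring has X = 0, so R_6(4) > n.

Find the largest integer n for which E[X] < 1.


We need C(n, 4) · 6^{1 − 6} < 1, i.e. C(n, 4) < 6^{6 − 1} = 7776.
Check values of n near the boundary:
  n = 16: C(16, 4) = 1820; 1820 < 7776? YES
  n = 17: C(17, 4) = 2380; 2380 < 7776? YES
  n = 18: C(18, 4) = 3060; 3060 < 7776? YES
  n = 19: C(19, 4) = 3876; 3876 < 7776? YES
  n = 20: C(20, 4) = 4845; 4845 < 7776? YES
  n = 21: C(21, 4) = 5985; 5985 < 7776? YES
  n = 22: C(22, 4) = 7315; 7315 < 7776? YES
  n = 23: C(23, 4) = 8855; 8855 < 7776? NO
The largest n with C(n, 4) < 7776 is n = 22 (where E[X] = 7315/7776 ≈ 0.94072). Hence R_6(4) > 22, i.e. R_6(4) ≥ 23.

Largest n = 22; hence R_6(4) > 22.


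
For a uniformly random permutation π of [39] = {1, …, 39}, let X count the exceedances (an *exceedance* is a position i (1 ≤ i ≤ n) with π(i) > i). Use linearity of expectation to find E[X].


Write X = Σ_{i=1}^{39} X_i, where X_i = 1_{π(i) > i}.
For each fixed i, π(i) is uniform over {1, …, 39} (marginal of a uniform permutation), so P[π(i) > i] = (n − i)/n. Summing: Σ_{i=1}^{39} (n − i)/n = (0 + 1 + … + 38)/39 = 39(39 − 1)/(2·39) = (39 − 1)/2.
Hence E[X] = Σ_{i=1}^{39} (39 − i)/39 = 19 ≈ 19.000000.

E[X] = 19 = 19.000000.


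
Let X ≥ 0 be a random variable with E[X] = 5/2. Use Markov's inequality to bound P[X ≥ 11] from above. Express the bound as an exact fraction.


μ = E[X] = 5/2, a = 11.
Markov: P[X ≥ 11] ≤ μ/a = (5/2)/11 = 5/22.
Numerically: ≈ 0.227273.
(Since a = 11 > μ = 2.500000, the bound 5/22 is < 1 and informative.)

P[X ≥ 11] ≤ 5/22 ≈ 0.227273.


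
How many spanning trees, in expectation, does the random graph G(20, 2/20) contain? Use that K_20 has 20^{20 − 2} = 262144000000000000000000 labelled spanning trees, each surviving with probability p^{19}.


K_20 has 20^{20 − 2} = 262144000000000000000000 labelled spanning trees.
For each such spanning tree H, let X_H = 1 if all 19 edges of H are present in G. Then P[X_H = 1] = p^{19} = (1/10)^{19} = 1/10000000000000000000.
By linearity of expectation: E[X] = Σ_H E[X_H] = 262144000000000000000000 · p^{19} = 262144000000000000000000 · 1/10000000000000000000 = 131072/5.
Numerically: E[X] ≈ 2.621e+04.

E[X] = 262144000000000000000000 · (1/10)^{19} = 131072/5 ≈ 2.621e+04.


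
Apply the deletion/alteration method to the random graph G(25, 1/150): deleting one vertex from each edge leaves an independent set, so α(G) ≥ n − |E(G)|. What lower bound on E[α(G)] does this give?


E[|E(G)|] = C(25, 2)·p = 300 · (1/150) = 2.
E[α(G)] ≥ n − E[|E(G)|] = 25 − 2 = 23.
Numerically: ≈ 23.0000.
(This is only a lower bound; the true E[α(G)] may be larger.)

E[α(G)] ≥ 23 ≈ 23.0000.


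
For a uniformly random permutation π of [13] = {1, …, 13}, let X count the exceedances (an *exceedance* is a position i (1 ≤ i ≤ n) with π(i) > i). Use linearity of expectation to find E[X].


Write X = Σ_{i=1}^{13} X_i, where X_i = 1_{π(i) > i}.
For each fixed i, π(i) is uniform over {1, …, 13} (marginal of a uniform permutation), so P[π(i) > i] = (n − i)/n. Summing: Σ_{i=1}^{13} (n − i)/n = (0 + 1 + … + 12)/13 = 13(13 − 1)/(2·13) = (13 − 1)/2.
Hence E[X] = Σ_{i=1}^{13} (13 − i)/13 = 6 ≈ 6.000.

E[X] = 6 = 6.000.


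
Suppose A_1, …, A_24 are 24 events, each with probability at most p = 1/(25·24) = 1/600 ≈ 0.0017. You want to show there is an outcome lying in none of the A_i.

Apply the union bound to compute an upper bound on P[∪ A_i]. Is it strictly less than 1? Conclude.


Union bound: P[∪_{i=1}^{24} A_i] ≤ Σ_i P[A_i] ≤ 24·p = 24·(1/600) = 1/25.
Numerically: 1/25 ≈ 0.0400.
Is 1/25 < 1? YES.
Since P[∪ A_i] ≤ 1/25 < 1, the complement has P[∩ A_i^c] ≥ 1 − 1/25 = 24/25 > 0, so some outcome avoids every A_i.

24·p = 1/25 ≈ 0.0400; existence CERTIFIED by the union bound.


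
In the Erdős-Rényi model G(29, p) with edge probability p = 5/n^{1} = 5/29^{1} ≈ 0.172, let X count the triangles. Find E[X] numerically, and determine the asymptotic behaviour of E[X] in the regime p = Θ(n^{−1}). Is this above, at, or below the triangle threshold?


Number of potential triangles: C(29, 3) = 3654.
Each occurs with probability p³ ≈ (0.172)³ ≈ 5.12526e-03.
By linearity: E[X] = C(29, 3)·p³ ≈ 3654 · 5.12526e-03 ≈ 18.728.
Here α = 1, so p = 5/n is exactly at the triangle threshold p ~ 1/n. Asymptotically E[X] → c³/6 = 5³/6 = 125/6 ≈ 20.833, a bounded constant. In this regime the triangle count is asymptotically Poisson(c³/6).

E[X] ≈ 18.728; in regime p = Θ(1/n^{1}) E[X] stays bounded (at the triangle threshold p ~ 1/n).


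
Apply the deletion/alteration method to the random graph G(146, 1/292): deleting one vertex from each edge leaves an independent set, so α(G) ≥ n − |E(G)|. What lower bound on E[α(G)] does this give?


E[|E(G)|] = C(146, 2)·p = 10585 · (1/292) = 145/4.
E[α(G)] ≥ n − E[|E(G)|] = 146 − 145/4 = 439/4.
Numerically: ≈ 109.7500.
(This is only a lower bound; the true E[α(G)] may be larger.)

E[α(G)] ≥ 439/4 ≈ 109.7500.


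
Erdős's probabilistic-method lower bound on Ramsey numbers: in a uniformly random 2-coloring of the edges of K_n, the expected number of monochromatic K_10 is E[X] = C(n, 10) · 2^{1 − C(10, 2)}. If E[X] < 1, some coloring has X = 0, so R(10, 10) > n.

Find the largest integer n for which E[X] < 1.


We need C(n, 10) · 2^{1 − 45} < 1, i.e. C(n, 10) < 2^{45 − 1} = 17592186044416.
Check values of n near the boundary:
  n = 95: C(95, 10) = 10104934117421; 10104934117421 < 17592186044416? YES
  n = 96: C(96, 10) = 11279926456656; 11279926456656 < 17592186044416? YES
  n = 97: C(97, 10) = 12576469727536; 12576469727536 < 17592186044416? YES
  n = 98: C(98, 10) = 14005614014756; 14005614014756 < 17592186044416? YES
  n = 99: C(99, 10) = 15579278510796; 15579278510796 < 17592186044416? YES
  n = 100: C(100, 10) = 17310309456440; 17310309456440 < 17592186044416? YES
  n = 101: C(101, 10) = 19212541264840; 19212541264840 < 17592186044416? NO
The largest n with C(n, 10) < 17592186044416 is n = 100 (where E[X] = 2163788682055/2199023255552 ≈ 0.984). Hence R(10, 10) > 100, i.e. R(10, 10) ≥ 101.

Largest n = 100; hence R(10, 10) > 100.


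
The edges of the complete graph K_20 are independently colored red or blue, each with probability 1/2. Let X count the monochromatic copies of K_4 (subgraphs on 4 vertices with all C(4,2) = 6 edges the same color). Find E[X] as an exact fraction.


Let X = Σ_S X_S over the C(20, 4) = 4845 subsets S of size 4, where X_S = 1 if the K_4 on S is monochromatic.
For a fixed S, the K_4 on S has C(4, 2) = 6 edges. P[all 6 edges red] = (1/2)^6, and likewise for blue, so P[monochromatic] = 2·(1/2)^6 = 2^{1 − 6} = 1/32.
Summing: E[X] = C(20, 4) · 2^{1 − 6} = 4845 · 1/32 = 4845/32.
Numerically: E[X] ≈ 151.406250.

E[X] = C(20,4)·2^(1−C(4,2)) = 4845/32 ≈ 151.406250.


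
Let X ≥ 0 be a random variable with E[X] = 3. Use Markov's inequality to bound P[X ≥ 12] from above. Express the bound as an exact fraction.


μ = E[X] = 3, a = 12.
Markov: P[X ≥ 12] ≤ μ/a = (3)/12 = 1/4.
Numerically: ≈ 0.25000.
(Since a = 12 > μ = 3.00000, the bound 1/4 is < 1 and informative.)

P[X ≥ 12] ≤ 1/4 ≈ 0.25000.


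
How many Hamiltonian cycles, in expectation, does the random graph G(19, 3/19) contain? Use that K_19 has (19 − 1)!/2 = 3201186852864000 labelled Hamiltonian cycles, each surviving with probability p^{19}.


K_19 has (19 − 1)!/2 = 3201186852864000 labelled Hamiltonian cycles.
For each such Hamiltonian cycle H, let X_H = 1 if all 19 edges of H are present in G. Then P[X_H = 1] = p^{19} = (3/19)^{19} = 1162261467/1978419655660313589123979.
By linearity: E[X] = Σ_H E[X_H] = 3201186852864000 · p^{19} = 3201186852864000 · 1162261467/1978419655660313589123979 = 3720616127750825791488000/1978419655660313589123979.
Numerically: E[X] ≈ 1.8806.

E[X] = 3201186852864000 · (3/19)^{19} = 3720616127750825791488000/1978419655660313589123979 ≈ 1.8806.


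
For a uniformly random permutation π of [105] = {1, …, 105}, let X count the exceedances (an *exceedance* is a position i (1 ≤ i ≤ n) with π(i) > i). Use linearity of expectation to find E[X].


Write X = Σ_{i=1}^{105} X_i, where X_i = 1_{π(i) > i}.
For each fixed i, π(i) is uniform over {1, …, 105} (marginal of a uniform permutation), so P[π(i) > i] = (n − i)/n. Summing: Σ_{i=1}^{105} (n − i)/n = (0 + 1 + … + 104)/105 = 105(105 − 1)/(2·105) = (105 − 1)/2.
Hence E[X] = Σ_{i=1}^{105} (105 − i)/105 = 52 ≈ 52.0000.

E[X] = 52 = 52.0000.


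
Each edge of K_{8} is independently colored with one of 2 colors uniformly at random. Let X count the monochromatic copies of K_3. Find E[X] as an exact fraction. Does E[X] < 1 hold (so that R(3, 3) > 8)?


E[X] = C(8, 3) · 2^{1 − 3} = 56 · 2^{−2} = 56/4.
As a reduced fraction: E[X] = 14 ≈ 14.00000.
Is E[X] < 1? NO.
Since E[X] ≥ 1, the first-moment bound is inconclusive at n = 8; it does NOT by itself certify R(3, 3) > 8.

E[X] = 14 ≈ 14.00000; E[X] ≥ 1; first-moment method inconclusive here.


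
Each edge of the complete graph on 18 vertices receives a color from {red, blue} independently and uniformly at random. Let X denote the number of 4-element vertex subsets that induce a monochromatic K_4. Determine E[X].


Let X = Σ_S X_S over the C(18, 4) = 3060 subsets S of size 4, where X_S = 1 if the K_4 on S is monochromatic.
For a fixed S, the K_4 on S has C(4, 2) = 6 edges. P[all 6 edges red] = (1/2)^6, and likewise for blue, so P[monochromatic] = 2·(1/2)^6 = 2^{1 − 6} = 1/32.
By linearity: E[X] = C(18, 4) · 2^{1 − 6} = 3060 · 1/32 = 765/8.
Numerically: E[X] ≈ 95.625000.

E[X] = C(18,4)·2^(1−C(4,2)) = 765/8 ≈ 95.625000.
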